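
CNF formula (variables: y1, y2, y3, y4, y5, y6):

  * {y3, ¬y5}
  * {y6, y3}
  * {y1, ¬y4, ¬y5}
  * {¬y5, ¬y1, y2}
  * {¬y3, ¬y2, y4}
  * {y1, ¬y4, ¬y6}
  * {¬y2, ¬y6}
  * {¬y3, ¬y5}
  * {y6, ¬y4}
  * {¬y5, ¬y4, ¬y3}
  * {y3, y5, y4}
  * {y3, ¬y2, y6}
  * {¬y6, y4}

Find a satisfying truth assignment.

y1 = True  y2 = False  y3 = True  y4 = False  y5 = False  y6 = False

Check each clause:
  1. {y3, ¬y5} — y3 is true.
  2. {y6, y3} — y3 is true.
  3. {y1, ¬y5, ¬y4} — y1 is true.
  4. {¬y5, y2, ¬y1} — ¬y5 is true.
  5. {¬y2, ¬y3, y4} — ¬y2 is true.
  6. {¬y4, y1, ¬y6} — y1 is true.
  7. {¬y6, ¬y2} — ¬y6 is true.
  8. {¬y5, ¬y3} — ¬y5 is true.
  9. {¬y4, y6} — ¬y4 is true.
  10. {¬y3, ¬y4, ¬y5} — ¬y5 is true.
  11. {y5, y4, y3} — y3 is true.
  12. {¬y2, y6, y3} — y3 is true.
  13. {y4, ¬y6} — ¬y6 is true.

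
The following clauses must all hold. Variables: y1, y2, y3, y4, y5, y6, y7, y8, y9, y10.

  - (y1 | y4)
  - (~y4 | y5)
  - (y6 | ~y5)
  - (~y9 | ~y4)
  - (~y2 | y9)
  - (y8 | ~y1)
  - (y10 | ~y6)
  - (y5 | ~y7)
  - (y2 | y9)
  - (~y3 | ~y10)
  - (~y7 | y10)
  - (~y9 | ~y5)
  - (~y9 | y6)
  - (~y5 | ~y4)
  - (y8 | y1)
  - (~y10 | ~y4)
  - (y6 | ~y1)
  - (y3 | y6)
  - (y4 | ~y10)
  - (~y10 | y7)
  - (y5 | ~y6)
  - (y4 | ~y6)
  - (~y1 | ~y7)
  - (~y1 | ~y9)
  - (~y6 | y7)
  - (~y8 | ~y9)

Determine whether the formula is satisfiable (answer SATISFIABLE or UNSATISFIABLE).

UNSATISFIABLE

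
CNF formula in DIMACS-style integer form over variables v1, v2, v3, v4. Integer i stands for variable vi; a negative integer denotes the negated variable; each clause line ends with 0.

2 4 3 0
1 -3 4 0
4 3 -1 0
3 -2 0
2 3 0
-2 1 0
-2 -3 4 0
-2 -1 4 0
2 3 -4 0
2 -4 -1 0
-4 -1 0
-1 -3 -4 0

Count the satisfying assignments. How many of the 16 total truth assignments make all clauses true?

The models are:
  v1=F v2=F v3=T v4=T
  v1=T v2=F v3=T v4=F
Count: 2.

2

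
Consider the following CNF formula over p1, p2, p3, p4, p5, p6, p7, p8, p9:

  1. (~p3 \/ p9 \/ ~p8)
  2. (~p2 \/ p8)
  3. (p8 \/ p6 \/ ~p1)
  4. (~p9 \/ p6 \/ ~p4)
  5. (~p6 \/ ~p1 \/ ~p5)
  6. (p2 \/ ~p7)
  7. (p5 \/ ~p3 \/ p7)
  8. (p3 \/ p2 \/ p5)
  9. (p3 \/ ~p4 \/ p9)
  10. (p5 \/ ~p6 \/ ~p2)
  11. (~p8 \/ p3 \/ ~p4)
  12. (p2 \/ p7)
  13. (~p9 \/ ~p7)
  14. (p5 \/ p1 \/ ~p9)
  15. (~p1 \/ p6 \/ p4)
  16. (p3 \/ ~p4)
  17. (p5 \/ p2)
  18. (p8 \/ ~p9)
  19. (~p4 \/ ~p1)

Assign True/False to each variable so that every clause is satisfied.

Try p1 = False.
Set p2 = True and propagate.
  then p8 is forced to True.
The remaining clauses are satisfied by p3 = False, p4 = False, p5 = False, p6 = False, p7 = False, p9 = False.

p1=False, p2=True, p3=False, p4=False, p5=False, p6=False, p7=False, p8=True, p9=False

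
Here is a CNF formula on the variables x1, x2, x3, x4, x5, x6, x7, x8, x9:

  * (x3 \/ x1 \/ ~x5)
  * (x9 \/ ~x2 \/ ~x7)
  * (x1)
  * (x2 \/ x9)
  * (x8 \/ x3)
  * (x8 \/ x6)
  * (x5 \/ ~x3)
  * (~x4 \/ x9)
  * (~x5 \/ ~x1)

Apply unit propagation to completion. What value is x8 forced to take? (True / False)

True

Unit clause (x1) sets x1 = True.
From (~x1 \/ ~x5) and x1 = True: x5 = False.
From (~x3 \/ x5) and x5 = False: x3 = False.
From (x8 \/ x3) and x3 = False: x8 = True.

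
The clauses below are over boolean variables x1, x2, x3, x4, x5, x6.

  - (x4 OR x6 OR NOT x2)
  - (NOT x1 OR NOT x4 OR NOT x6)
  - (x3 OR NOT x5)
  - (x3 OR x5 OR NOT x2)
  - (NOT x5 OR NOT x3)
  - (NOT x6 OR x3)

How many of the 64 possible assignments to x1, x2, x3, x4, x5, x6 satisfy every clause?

16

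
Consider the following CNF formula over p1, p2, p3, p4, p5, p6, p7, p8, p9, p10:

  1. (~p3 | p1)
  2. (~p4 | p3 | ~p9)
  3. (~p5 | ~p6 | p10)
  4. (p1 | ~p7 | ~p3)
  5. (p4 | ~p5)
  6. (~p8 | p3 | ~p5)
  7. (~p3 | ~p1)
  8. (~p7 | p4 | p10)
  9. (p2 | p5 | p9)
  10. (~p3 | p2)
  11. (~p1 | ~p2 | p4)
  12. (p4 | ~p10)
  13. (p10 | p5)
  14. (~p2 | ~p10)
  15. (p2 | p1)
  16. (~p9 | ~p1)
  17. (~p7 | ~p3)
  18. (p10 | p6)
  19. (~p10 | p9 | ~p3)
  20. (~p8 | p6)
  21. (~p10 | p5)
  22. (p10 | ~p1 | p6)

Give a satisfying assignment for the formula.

Pure literal: p8 appears only negated; assign p8 = False.
Set p1 = True and propagate.
  then p3 is forced to False.
  then p9 is forced to False.
The remaining clauses are satisfied by p2 = False, p4 = True, p5 = True, p6 = True, p7 = True, p10 = True.
Check each clause:
  1. (~p3 | p1) — p1 is true.
  2. (~p9 | ~p4 | p3) — ~p9 is true.
  3. (~p6 | ~p5 | p10) — p10 is true.
  4. (~p3 | p1 | ~p7) — p1 is true.
  5. (~p5 | p4) — p4 is true.
  6. (~p5 | p3 | ~p8) — ~p8 is true.
  7. (~p1 | ~p3) — ~p3 is true.
  8. (p4 | ~p7 | p10) — p10 is true.
  9. (p5 | p2 | p9) — p5 is true.
  10. (p2 | ~p3) — ~p3 is true.
  11. (~p1 | ~p2 | p4) — p4 is true.
  12. (~p10 | p4) — p4 is true.
  13. (p5 | p10) — p10 is true.
  14. (~p10 | ~p2) — ~p2 is true.
  15. (p2 | p1) — p1 is true.
  16. (~p9 | ~p1) — ~p9 is true.
  17. (~p7 | ~p3) — ~p3 is true.
  18. (p6 | p10) — p10 is true.
  19. (~p3 | ~p10 | p9) — ~p3 is true.
  20. (p6 | ~p8) — ~p8 is true.
  21. (~p10 | p5) — p5 is true.
  22. (p6 | p10 | ~p1) — p10 is true.

p1=T, p2=F, p3=F, p4=T, p5=T, p6=T, p7=T, p8=F, p9=F, p10=T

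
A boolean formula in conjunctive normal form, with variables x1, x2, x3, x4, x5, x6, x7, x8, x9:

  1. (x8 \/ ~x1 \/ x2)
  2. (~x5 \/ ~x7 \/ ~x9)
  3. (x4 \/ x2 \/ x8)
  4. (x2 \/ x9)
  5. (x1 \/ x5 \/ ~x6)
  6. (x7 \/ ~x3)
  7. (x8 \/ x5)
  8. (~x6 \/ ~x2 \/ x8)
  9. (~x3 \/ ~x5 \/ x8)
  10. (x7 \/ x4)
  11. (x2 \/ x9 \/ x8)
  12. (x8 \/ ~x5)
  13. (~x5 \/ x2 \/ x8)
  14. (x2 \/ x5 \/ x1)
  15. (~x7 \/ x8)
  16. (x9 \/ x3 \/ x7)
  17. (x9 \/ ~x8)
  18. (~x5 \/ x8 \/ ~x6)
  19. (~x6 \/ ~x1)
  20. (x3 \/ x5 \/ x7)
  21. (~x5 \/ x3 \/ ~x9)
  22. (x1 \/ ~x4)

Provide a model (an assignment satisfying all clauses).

x6 occurs only negated in the remaining clauses — set x6 = False.
Try x1 = True.
Try x2 = False.
  then x8 is forced to True.
  then x9 is forced to True.
Branch on x3: take x3 = False.
  then x5 is forced to False.
  then x7 is forced to True.
x4 is now unconstrained; take x4 = True.

x1=True, x2=False, x3=False, x4=True, x5=False, x6=False, x7=True, x8=True, x9=True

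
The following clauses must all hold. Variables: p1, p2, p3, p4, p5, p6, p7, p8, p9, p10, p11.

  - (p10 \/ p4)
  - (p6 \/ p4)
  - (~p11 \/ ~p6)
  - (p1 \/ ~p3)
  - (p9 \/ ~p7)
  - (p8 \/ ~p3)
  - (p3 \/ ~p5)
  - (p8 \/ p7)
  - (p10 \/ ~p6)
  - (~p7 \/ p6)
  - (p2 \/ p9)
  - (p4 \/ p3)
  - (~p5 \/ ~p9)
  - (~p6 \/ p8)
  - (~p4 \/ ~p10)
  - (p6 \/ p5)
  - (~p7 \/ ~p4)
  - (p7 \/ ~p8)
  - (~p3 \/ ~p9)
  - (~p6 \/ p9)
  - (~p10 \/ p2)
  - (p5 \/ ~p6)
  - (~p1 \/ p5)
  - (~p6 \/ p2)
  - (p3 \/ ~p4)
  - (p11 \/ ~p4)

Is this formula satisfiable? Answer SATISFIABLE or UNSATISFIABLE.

UNSATISFIABLE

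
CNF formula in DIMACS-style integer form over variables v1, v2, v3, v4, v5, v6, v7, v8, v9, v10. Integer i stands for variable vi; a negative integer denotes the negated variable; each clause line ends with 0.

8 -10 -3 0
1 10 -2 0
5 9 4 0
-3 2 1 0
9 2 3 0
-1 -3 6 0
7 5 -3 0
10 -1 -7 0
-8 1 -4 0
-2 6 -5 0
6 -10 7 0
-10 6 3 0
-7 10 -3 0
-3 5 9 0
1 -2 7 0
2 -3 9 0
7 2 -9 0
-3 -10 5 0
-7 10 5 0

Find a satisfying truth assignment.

v1=True  v2=False  v3=True  v4=False  v5=True  v6=True  v7=True  v8=True  v9=True  v10=True

v6 occurs only positively in the remaining clauses — set v6 = True.
Branch on v1: take v1 = True.
For the remaining variables, v2 = False, v3 = True, v4 = False, v5 = True, v7 = True, v8 = True, v9 = True, v10 = True works.
Every clause has at least one true literal under this assignment.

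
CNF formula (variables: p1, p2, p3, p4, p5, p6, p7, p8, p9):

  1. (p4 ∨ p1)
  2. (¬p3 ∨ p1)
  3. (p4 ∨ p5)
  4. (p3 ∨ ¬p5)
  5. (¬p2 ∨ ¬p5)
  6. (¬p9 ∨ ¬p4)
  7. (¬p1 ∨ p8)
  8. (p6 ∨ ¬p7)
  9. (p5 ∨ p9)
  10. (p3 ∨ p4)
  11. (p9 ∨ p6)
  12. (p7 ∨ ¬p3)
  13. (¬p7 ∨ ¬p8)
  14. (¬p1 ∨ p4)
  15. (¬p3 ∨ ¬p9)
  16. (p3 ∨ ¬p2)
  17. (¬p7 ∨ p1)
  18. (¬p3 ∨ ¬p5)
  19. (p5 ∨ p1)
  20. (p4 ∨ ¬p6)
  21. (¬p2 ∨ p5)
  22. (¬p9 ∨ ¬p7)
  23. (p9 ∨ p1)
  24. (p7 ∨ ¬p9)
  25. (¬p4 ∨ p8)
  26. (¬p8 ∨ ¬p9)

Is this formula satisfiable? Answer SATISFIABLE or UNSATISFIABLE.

p9 = True:
  propagation gives p4=False, p1=True; an empty clause results — contradiction.
p9 = False:
  propagation gives p5=True, p3=True; an empty clause results — contradiction.
Every branch closes, so no satisfying assignment exists.

UNSATISFIABLE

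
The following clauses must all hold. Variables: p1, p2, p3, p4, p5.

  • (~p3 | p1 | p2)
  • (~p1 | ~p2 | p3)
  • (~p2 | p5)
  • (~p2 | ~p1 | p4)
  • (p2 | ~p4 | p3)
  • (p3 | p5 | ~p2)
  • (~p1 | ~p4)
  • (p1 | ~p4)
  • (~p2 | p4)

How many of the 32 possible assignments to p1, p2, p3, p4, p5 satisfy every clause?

6

Satisfying assignments:
  p1=0 p2=0 p3=0 p4=0 p5=0
  p1=0 p2=0 p3=0 p4=0 p5=1
  p1=1 p2=0 p3=0 p4=0 p5=0
  p1=1 p2=0 p3=0 p4=0 p5=1
  p1=1 p2=0 p3=1 p4=0 p5=0
  p1=1 p2=0 p3=1 p4=0 p5=1
Count: 6.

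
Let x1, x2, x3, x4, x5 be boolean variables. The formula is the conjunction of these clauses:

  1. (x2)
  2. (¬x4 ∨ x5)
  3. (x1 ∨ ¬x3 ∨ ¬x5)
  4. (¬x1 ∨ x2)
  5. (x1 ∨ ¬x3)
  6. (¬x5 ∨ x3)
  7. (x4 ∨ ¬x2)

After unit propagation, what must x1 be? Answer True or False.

True

(x2) stands alone — x2 = True.
(¬x2 ∨ x4) with x2 = True leaves only x4, so x4 = True.
(x5 ∨ ¬x4): since x4 = True, the clause reduces to (x5). x5 = True.
(x3 ∨ ¬x5): since x5 = True, the clause reduces to (x3). x3 = True.
From (x1 ∨ ¬x3 ∨ ¬x5) and x5 = True, x3 = True: x1 = True.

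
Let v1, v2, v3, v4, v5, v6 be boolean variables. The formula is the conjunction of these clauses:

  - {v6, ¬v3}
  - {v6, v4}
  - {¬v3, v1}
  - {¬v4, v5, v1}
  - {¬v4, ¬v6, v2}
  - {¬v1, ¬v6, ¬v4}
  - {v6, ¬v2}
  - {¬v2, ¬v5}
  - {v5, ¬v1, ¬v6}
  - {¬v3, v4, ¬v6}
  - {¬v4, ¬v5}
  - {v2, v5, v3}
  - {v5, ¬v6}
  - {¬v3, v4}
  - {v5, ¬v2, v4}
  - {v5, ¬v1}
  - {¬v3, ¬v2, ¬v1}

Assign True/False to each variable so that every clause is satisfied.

Branch on v1: take v1 = True.
  then v5 is forced to True.
  then v2 is forced to False.
  then v4 is forced to False.
  then v6 is forced to True.
  then v3 is forced to False.

v1 = True  v2 = False  v3 = False  v4 = False  v5 = True  v6 = True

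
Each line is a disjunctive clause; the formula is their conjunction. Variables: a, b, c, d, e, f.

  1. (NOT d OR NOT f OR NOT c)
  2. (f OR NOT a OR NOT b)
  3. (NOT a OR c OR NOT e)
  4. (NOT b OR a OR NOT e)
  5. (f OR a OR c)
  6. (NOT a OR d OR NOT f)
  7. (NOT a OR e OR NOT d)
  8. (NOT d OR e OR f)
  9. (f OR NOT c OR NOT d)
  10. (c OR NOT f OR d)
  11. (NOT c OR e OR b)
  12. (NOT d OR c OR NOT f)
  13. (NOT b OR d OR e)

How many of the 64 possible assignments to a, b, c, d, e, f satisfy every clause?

Satisfying assignments:
  a=F b=F c=T d=F e=T f=F
  a=F b=F c=T d=F e=T f=T
  a=T b=F c=F d=F e=F f=F
  a=T b=F c=T d=F e=T f=F
Count: 4.

4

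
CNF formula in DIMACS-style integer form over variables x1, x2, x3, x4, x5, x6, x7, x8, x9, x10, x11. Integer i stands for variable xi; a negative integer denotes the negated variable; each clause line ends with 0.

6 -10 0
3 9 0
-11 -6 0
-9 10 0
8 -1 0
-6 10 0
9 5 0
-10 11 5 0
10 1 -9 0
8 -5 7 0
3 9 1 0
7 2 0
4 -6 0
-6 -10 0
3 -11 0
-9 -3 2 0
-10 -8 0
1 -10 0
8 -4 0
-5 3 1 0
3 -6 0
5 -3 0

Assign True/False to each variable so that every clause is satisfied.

Pure literal: x2 appears only positively; assign x2 = True.
Try x1 = True.
  then x8 is forced to True.
  then x10 is forced to False.
  then x9 is forced to False.
  then x3 is forced to True.
  then x6 is forced to False.
  then x5 is forced to True.
x4, x7, x11 are now unconstrained; take x4 = True, x7 = False, x11 = False.
Every clause has at least one true literal under this assignment.

x1 = True, x2 = True, x3 = True, x4 = True, x5 = True, x6 = False, x7 = False, x8 = True, x9 = False, x10 = False, x11 = False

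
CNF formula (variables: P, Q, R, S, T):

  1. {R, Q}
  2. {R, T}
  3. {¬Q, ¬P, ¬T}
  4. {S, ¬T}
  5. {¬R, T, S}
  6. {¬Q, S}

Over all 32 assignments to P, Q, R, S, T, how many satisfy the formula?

Case analysis on T and Q:
  T=T, Q=T: remaining (P,R,S) ∈ {(F,F,T); (F,T,T)} — 2.
  T=T, Q=F: remaining (P,R,S) ∈ {(F,T,T); (T,T,T)} — 2.
  T=F, Q=T: remaining (P,R,S) ∈ {(F,T,T); (T,T,T)} — 2.
  T=F, Q=F: remaining (P,R,S) ∈ {(F,T,T); (T,T,T)} — 2.
Total: 2 + 2 + 2 + 2 = 8.

8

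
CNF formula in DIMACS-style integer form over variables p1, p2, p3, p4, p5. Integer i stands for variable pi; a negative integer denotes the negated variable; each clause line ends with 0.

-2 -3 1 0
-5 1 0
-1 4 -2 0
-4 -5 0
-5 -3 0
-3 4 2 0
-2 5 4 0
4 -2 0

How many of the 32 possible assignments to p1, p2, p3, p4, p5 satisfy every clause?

10

Case analysis on p2 and p4:
  p2=T, p4=T: remaining (p1,p3,p5) ∈ {(F,F,F); (T,F,F); (T,T,F)} — 3.
  p2=T, p4=F: a clause becomes empty — 0.
  p2=F, p4=T: remaining (p1,p3,p5) ∈ {(F,F,F); (F,T,F); (T,F,F); (T,T,F)} — 4.
  p2=F, p4=F: remaining (p1,p3,p5) ∈ {(F,F,F); (T,F,F); (T,F,T)} — 3.
Total: 3 + 0 + 4 + 3 = 10.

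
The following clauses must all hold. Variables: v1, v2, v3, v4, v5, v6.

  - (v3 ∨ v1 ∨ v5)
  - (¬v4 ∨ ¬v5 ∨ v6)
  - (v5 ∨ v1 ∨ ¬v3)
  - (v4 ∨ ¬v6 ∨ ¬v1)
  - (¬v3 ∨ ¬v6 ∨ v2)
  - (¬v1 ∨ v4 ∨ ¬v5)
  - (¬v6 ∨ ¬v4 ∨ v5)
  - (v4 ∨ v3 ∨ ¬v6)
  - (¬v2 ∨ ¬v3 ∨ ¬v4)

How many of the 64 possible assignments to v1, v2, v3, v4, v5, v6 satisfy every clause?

16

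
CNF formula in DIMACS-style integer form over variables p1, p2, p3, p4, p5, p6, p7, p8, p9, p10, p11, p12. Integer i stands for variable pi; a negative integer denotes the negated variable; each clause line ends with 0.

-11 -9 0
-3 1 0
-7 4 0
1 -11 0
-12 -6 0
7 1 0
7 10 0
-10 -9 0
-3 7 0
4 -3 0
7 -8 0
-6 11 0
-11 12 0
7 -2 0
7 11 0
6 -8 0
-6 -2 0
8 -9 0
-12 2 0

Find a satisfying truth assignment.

p3 occurs only negated in the remaining clauses — set p3 = False.
p4 occurs only positively in the remaining clauses — set p4 = True.
Set p1 = False and propagate.
  then p11 is forced to False.
  then p7 is forced to True.
  then p6 is forced to False.
  then p8 is forced to False.
  then p9 is forced to False.
Set p2 = True and propagate.
p5, p10, p12 are now unconstrained; take p5 = False, p10 = True, p12 = False.

p1 = 0, p2 = 1, p3 = 0, p4 = 1, p5 = 0, p6 = 0, p7 = 1, p8 = 0, p9 = 0, p10 = 1, p11 = 0, p12 = 0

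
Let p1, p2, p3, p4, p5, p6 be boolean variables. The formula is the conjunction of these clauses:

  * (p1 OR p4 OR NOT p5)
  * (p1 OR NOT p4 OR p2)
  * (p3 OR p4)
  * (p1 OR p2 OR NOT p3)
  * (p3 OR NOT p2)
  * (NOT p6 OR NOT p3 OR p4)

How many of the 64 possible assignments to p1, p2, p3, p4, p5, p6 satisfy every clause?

21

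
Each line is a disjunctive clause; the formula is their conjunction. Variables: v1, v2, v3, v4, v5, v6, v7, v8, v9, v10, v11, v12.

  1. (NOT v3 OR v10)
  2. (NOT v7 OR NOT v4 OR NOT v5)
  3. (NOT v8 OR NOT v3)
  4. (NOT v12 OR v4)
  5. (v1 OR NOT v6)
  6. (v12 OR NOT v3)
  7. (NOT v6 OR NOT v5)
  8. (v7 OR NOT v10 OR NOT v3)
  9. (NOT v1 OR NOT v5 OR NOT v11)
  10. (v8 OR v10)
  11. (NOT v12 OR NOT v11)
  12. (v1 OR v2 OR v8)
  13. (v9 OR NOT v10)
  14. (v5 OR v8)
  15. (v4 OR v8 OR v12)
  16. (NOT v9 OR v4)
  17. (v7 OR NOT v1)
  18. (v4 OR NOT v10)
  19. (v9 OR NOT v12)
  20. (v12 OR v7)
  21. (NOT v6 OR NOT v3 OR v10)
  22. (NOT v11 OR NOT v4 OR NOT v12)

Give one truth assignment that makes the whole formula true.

v1 = 1  v2 = 1  v3 = 0  v4 = 0  v5 = 0  v6 = 1  v7 = 1  v8 = 1  v9 = 0  v10 = 0  v11 = 0  v12 = 0

v2 occurs only positively in the remaining clauses — set v2 = True.
v3 occurs only negated in the remaining clauses — set v3 = False.
Branch on v1: take v1 = True.
  then v7 is forced to True.
Try v4 = False.
  then v12 is forced to False.
  then v8 is forced to True.
  then v9 is forced to False.
  then v10 is forced to False.
The remaining clauses are satisfied by v5 = False, v6 = True, v11 = False.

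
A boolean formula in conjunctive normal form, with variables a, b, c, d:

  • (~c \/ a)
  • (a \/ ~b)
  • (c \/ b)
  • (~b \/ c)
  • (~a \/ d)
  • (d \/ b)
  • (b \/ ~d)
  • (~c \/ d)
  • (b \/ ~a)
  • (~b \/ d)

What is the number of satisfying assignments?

1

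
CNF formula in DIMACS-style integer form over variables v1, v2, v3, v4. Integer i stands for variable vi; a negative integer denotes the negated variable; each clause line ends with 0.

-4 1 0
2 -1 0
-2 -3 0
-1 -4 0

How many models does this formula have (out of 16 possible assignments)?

4

Satisfying assignments:
  v1=0 v2=0 v3=0 v4=0
  v1=0 v2=0 v3=1 v4=0
  v1=0 v2=1 v3=0 v4=0
  v1=1 v2=1 v3=0 v4=0
That's 4 in total.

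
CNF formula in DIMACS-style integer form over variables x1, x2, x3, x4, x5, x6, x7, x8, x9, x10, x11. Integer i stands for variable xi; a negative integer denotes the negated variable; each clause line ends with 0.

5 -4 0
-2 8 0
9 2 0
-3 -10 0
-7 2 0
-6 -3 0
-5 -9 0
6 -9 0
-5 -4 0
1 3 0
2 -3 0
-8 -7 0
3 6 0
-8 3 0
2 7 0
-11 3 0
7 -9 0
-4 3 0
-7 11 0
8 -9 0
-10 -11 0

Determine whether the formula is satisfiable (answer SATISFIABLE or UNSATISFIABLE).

x4 occurs only negated in the remaining clauses — set x4 = False.
Pure literal: x10 appears only negated; assign x10 = False.
Set x1 = False and propagate.
  then x3 is forced to True.
  then x6 is forced to False.
  then x9 is forced to False.
  then x2 is forced to True.
  then x8 is forced to True.
  then x7 is forced to False.
x5, x11 are now unconstrained; take x5 = True, x11 = True.
Every clause has at least one true literal under this assignment.
So x1 = 0  x2 = 1  x3 = 1  x4 = 0  x5 = 1  x6 = 0  x7 = 0  x8 = 1  x9 = 0  x10 = 0  x11 = 1 is a satisfying assignment.

SATISFIABLE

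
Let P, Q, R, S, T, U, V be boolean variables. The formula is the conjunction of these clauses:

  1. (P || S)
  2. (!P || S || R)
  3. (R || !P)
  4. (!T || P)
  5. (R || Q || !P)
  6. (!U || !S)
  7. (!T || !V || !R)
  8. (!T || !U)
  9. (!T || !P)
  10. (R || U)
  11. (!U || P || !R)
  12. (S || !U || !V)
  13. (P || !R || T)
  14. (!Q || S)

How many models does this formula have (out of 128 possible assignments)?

The models are:
  P=1 Q=0 R=1 S=0 T=0 U=0 V=0
  P=1 Q=0 R=1 S=0 T=0 U=0 V=1
  P=1 Q=0 R=1 S=0 T=0 U=1 V=0
  P=1 Q=0 R=1 S=1 T=0 U=0 V=0
  P=1 Q=0 R=1 S=1 T=0 U=0 V=1
  P=1 Q=1 R=1 S=1 T=0 U=0 V=0
  P=1 Q=1 R=1 S=1 T=0 U=0 V=1
That's 7 in total.

7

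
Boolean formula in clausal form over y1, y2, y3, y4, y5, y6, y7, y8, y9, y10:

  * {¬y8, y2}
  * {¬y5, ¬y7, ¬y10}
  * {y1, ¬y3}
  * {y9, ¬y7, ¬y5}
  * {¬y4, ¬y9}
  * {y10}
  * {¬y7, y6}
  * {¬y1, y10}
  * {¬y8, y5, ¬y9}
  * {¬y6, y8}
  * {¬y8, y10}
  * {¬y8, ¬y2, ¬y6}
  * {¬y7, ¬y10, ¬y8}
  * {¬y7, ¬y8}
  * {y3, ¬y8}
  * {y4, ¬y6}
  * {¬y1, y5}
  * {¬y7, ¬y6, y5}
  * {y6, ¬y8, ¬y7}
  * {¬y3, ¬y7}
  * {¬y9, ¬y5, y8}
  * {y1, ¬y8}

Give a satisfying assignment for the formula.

y1=1, y2=1, y3=0, y4=0, y5=1, y6=0, y7=0, y8=0, y9=0, y10=1

(y10) is a unit clause, so y10 = True.
y7 occurs only negated in the remaining clauses — set y7 = False.
Branch on y1: take y1 = True.
  then y5 is forced to True.
Try y2 = True.
Set y3 = False and propagate.
  then y8 is forced to False.
  then y6 is forced to False.
  then y9 is forced to False.
y4 is now unconstrained; take y4 = False.
Every clause has at least one true literal under this assignment.
Check each clause:
  1. {¬y8, y2} — ¬y8 is true.
  2. {¬y5, ¬y7, ¬y10} — ¬y7 is true.
  3. {y1, ¬y3} — y1 is true.
  4. {¬y7, y9, ¬y5} — ¬y7 is true.
  5. {¬y4, ¬y9} — ¬y4 is true.
  6. {y10} — y10 is true.
  7. {y6, ¬y7} — ¬y7 is true.
  8. {¬y1, y10} — y10 is true.
  9. {¬y8, y5, ¬y9} — ¬y8 is true.
  10. {¬y6, y8} — ¬y6 is true.
  11. {¬y8, y10} — ¬y8 is true.
  12. {¬y8, ¬y2, ¬y6} — ¬y8 is true.
  13. {¬y7, ¬y8, ¬y10} — ¬y8 is true.
  14. {¬y8, ¬y7} — ¬y8 is true.
  15. {y3, ¬y8} — ¬y8 is true.
  16. {y4, ¬y6} — ¬y6 is true.
  17. {¬y1, y5} — y5 is true.
  18. {¬y6, ¬y7, y5} — ¬y7 is true.
  19. {¬y8, y6, ¬y7} — ¬y8 is true.
  20. {¬y7, ¬y3} — ¬y7 is true.
  21. {y8, ¬y9, ¬y5} — ¬y9 is true.
  22. {y1, ¬y8} — ¬y8 is true.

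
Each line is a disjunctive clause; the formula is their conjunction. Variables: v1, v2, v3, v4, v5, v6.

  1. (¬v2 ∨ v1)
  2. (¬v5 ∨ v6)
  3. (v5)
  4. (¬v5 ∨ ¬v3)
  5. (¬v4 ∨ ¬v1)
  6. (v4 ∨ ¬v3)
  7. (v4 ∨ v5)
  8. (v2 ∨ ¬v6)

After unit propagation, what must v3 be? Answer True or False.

(v5) is a unit clause: v5 = True.
(¬v5 ∨ v6): since v5 = True, the clause reduces to (v6). v6 = True.
(¬v3 ∨ ¬v5) with v5 = True leaves only ¬v3, so v3 = False.

False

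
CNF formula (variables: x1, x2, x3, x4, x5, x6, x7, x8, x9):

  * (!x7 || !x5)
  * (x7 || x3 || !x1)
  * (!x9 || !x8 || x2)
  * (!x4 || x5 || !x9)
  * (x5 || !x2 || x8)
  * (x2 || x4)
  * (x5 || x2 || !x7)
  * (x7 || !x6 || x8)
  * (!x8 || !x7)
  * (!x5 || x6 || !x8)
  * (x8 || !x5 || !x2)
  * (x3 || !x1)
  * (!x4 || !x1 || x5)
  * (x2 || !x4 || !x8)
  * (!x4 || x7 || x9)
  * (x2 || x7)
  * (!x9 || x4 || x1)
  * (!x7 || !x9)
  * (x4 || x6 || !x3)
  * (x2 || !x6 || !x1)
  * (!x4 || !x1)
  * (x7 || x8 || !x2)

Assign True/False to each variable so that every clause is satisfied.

x1=False, x2=True, x3=True, x4=False, x5=True, x6=True, x7=False, x8=True, x9=False

Check each clause:
  1. (!x7 || !x5) — !x7 is true.
  2. (x7 || x3 || !x1) — x3 is true.
  3. (!x8 || !x9 || x2) — x2 is true.
  4. (!x9 || x5 || !x4) — !x4 is true.
  5. (x5 || x8 || !x2) — x8 is true.
  6. (x2 || x4) — x2 is true.
  7. (x2 || !x7 || x5) — !x7 is true.
  8. (!x6 || x8 || x7) — x8 is true.
  9. (!x8 || !x7) — !x7 is true.
  10. (!x8 || x6 || !x5) — x6 is true.
  11. (x8 || !x5 || !x2) — x8 is true.
  12. (!x1 || x3) — x3 is true.
  13. (!x1 || x5 || !x4) — !x4 is true.
  14. (!x4 || x2 || !x8) — x2 is true.
  15. (!x4 || x9 || x7) — !x4 is true.
  16. (x2 || x7) — x2 is true.
  17. (!x9 || x4 || x1) — !x9 is true.
  18. (!x7 || !x9) — !x7 is true.
  19. (x6 || x4 || !x3) — x6 is true.
  20. (!x6 || x2 || !x1) — x2 is true.
  21. (!x4 || !x1) — !x4 is true.
  22. (x7 || x8 || !x2) — x8 is true.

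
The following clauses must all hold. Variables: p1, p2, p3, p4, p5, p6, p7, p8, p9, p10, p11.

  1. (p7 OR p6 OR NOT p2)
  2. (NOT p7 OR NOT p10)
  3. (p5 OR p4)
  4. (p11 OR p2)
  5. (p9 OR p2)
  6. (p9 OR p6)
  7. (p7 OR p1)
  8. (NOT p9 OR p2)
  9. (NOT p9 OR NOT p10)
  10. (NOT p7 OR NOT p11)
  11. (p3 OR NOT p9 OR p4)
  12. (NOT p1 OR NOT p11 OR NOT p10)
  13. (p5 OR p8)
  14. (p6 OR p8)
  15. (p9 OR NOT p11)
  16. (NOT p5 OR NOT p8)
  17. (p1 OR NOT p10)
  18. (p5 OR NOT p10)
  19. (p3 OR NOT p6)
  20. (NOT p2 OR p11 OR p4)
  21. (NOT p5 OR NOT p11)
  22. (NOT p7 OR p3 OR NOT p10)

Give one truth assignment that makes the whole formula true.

p1=F, p2=T, p3=F, p4=T, p5=F, p6=F, p7=T, p8=T, p9=T, p10=F, p11=F

Check each clause:
  1. (NOT p2 OR p7 OR p6) — p7 is true.
  2. (NOT p10 OR NOT p7) — NOT p10 is true.
  3. (p4 OR p5) — p4 is true.
  4. (p2 OR p11) — p2 is true.
  5. (p9 OR p2) — p9 is true.
  6. (p9 OR p6) — p9 is true.
  7. (p1 OR p7) — p7 is true.
  8. (NOT p9 OR p2) — p2 is true.
  9. (NOT p10 OR NOT p9) — NOT p10 is true.
  10. (NOT p11 OR NOT p7) — NOT p11 is true.
  11. (p4 OR NOT p9 OR p3) — p4 is true.
  12. (NOT p1 OR NOT p10 OR NOT p11) — NOT p11 is true.
  13. (p5 OR p8) — p8 is true.
  14. (p6 OR p8) — p8 is true.
  15. (NOT p11 OR p9) — p9 is true.
  16. (NOT p8 OR NOT p5) — NOT p5 is true.
  17. (NOT p10 OR p1) — NOT p10 is true.
  18. (NOT p10 OR p5) — NOT p10 is true.
  19. (NOT p6 OR p3) — NOT p6 is true.
  20. (p4 OR NOT p2 OR p11) — p4 is true.
  21. (NOT p5 OR NOT p11) — NOT p5 is true.
  22. (NOT p10 OR p3 OR NOT p7) — NOT p10 is true.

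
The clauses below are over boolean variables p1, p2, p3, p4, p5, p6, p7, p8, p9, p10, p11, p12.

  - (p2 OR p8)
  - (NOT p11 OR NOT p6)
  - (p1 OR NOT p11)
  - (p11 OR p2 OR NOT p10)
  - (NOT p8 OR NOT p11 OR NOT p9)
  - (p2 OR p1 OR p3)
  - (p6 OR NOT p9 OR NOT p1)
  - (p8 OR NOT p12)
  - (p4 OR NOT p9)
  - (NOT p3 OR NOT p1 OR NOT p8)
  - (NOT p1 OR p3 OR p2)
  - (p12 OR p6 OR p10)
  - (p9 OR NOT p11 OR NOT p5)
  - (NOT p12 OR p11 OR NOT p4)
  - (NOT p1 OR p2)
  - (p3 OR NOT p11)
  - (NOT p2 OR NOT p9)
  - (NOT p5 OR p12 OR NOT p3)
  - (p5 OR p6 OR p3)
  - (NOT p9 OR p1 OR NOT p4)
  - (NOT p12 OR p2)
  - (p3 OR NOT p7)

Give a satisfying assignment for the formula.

p1 = 0  p2 = 1  p3 = 1  p4 = 0  p5 = 0  p6 = 1  p7 = 1  p8 = 1  p9 = 0  p10 = 1  p11 = 0  p12 = 1

Try p1 = False.
  then p11 is forced to False.
Set p2 = True and propagate.
  then p9 is forced to False.
The remaining clauses are satisfied by p3 = True, p4 = False, p5 = False, p6 = True, p7 = True, p8 = True, p10 = True, p12 = True.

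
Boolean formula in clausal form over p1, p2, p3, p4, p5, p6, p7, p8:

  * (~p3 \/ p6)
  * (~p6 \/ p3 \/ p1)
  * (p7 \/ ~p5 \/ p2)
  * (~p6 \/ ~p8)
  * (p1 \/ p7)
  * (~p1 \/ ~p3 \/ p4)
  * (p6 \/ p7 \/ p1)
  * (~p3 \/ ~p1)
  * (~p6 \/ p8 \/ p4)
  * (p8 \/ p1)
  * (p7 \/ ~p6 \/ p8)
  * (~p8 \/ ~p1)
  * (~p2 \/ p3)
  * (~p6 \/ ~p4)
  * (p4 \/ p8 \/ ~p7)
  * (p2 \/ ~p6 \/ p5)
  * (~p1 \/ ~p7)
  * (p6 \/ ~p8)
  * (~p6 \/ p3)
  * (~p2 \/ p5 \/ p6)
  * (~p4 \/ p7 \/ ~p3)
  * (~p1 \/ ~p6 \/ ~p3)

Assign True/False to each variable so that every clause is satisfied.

p1=1  p2=0  p3=0  p4=0  p5=0  p6=0  p7=0  p8=0

Branch on p1: take p1 = True.
  then p3 is forced to False.
  then p8 is forced to False.
  then p2 is forced to False.
  then p7 is forced to False.
  then p5 is forced to False.
  then p6 is forced to False.
p4 is now unconstrained; take p4 = False.
Check each clause:
  1. (p6 \/ ~p3) — ~p3 is true.
  2. (p1 \/ p3 \/ ~p6) — p1 is true.
  3. (p7 \/ ~p5 \/ p2) — ~p5 is true.
  4. (~p6 \/ ~p8) — ~p8 is true.
  5. (p7 \/ p1) — p1 is true.
  6. (~p3 \/ p4 \/ ~p1) — ~p3 is true.
  7. (p7 \/ p6 \/ p1) — p1 is true.
  8. (~p1 \/ ~p3) — ~p3 is true.
  9. (p4 \/ ~p6 \/ p8) — ~p6 is true.
  10. (p8 \/ p1) — p1 is true.
  11. (~p6 \/ p7 \/ p8) — ~p6 is true.
  12. (~p8 \/ ~p1) — ~p8 is true.
  13. (p3 \/ ~p2) — ~p2 is true.
  14. (~p6 \/ ~p4) — ~p6 is true.
  15. (~p7 \/ p4 \/ p8) — ~p7 is true.
  16. (~p6 \/ p5 \/ p2) — ~p6 is true.
  17. (~p7 \/ ~p1) — ~p7 is true.
  18. (~p8 \/ p6) — ~p8 is true.
  19. (~p6 \/ p3) — ~p6 is true.
  20. (p5 \/ ~p2 \/ p6) — ~p2 is true.
  21. (p7 \/ ~p3 \/ ~p4) — ~p4 is true.
  22. (~p1 \/ ~p3 \/ ~p6) — ~p6 is true.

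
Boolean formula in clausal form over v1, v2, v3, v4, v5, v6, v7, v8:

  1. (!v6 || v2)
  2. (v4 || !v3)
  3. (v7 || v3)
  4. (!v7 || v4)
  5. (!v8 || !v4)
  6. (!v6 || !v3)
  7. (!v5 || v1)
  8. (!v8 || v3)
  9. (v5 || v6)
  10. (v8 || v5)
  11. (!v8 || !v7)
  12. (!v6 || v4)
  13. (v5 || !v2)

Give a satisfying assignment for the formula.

v1 = T, v2 = T, v3 = T, v4 = T, v5 = T, v6 = F, v7 = F, v8 = F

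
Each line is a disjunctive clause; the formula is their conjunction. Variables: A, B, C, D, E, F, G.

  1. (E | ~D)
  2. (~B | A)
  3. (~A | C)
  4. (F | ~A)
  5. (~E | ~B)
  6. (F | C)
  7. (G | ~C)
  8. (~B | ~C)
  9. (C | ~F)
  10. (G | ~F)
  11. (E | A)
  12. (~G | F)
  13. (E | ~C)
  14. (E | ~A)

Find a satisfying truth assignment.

A = 0, B = 0, C = 1, D = 0, E = 1, F = 1, G = 1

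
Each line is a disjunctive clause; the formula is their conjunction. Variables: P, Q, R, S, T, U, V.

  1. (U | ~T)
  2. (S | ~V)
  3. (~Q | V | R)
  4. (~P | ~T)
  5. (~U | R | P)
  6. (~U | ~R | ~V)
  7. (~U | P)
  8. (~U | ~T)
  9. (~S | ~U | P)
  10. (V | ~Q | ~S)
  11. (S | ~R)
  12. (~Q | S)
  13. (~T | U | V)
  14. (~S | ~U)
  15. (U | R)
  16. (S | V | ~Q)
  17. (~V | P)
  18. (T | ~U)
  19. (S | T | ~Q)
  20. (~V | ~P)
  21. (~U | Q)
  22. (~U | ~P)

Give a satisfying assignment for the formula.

Branch on P: take P = True.
  then T is forced to False.
  then U is forced to False.
  then R is forced to True.
  then S is forced to True.
  then V is forced to False.
  then Q is forced to False.

P = True, Q = False, R = True, S = True, T = False, U = False, V = False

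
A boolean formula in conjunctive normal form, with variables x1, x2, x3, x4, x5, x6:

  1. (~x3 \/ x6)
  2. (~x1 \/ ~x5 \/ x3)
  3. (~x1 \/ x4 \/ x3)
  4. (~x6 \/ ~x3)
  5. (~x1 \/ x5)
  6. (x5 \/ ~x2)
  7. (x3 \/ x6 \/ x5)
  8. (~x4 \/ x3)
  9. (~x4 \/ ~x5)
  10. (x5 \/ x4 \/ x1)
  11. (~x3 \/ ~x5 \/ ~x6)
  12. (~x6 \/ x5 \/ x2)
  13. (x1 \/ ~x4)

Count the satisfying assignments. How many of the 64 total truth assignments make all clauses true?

4

Satisfying assignments:
  x1=0 x2=0 x3=0 x4=0 x5=1 x6=0
  x1=0 x2=0 x3=0 x4=0 x5=1 x6=1
  x1=0 x2=1 x3=0 x4=0 x5=1 x6=0
  x1=0 x2=1 x3=0 x4=0 x5=1 x6=1
Count: 4.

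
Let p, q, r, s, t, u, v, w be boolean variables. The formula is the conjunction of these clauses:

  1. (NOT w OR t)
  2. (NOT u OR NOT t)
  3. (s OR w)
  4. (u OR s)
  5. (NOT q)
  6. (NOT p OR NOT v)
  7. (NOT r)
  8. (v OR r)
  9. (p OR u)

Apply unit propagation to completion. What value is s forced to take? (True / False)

True

(NOT q) is a unit clause: q = False.
(NOT r) stands alone — r = False.
From (r OR v) and r = False: v = True.
(NOT v OR NOT p) with v = True leaves only NOT p, so p = False.
(p OR u) with p = False leaves only u, so u = True.
(NOT u OR NOT t): since u = True, the clause reduces to (NOT t). t = False.
(NOT w OR t): since t = False, the clause reduces to (NOT w). w = False.
In (w OR s), w is now false; s must hold, so s = True.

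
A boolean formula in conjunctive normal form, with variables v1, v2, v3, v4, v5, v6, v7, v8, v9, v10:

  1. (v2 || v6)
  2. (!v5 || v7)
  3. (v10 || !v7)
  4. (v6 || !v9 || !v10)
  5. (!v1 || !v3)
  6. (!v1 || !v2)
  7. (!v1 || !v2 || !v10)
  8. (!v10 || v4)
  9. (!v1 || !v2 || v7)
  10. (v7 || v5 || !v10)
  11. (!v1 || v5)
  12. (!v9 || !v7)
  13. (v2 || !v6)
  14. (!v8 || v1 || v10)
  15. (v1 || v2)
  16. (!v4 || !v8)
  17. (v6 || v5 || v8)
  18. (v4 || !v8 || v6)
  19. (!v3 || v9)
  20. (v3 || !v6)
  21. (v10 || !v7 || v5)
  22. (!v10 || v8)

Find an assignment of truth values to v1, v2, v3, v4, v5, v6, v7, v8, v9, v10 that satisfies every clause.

v1=0, v2=1, v3=1, v4=1, v5=0, v6=1, v7=0, v8=0, v9=1, v10=0

Try v1 = False.
  then v2 is forced to True.
Branch on v3: take v3 = True.
  then v9 is forced to True.
  then v7 is forced to False.
  then v5 is forced to False.
  then v10 is forced to False.
  then v8 is forced to False.
  then v6 is forced to True.
v4 is now unconstrained; take v4 = True.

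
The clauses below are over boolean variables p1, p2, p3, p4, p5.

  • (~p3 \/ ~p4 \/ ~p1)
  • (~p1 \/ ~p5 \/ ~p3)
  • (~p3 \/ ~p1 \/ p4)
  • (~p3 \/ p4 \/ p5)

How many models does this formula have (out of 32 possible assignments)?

Split on p3, then p1.
  p3=1, p1=1: a clause becomes empty — 0.
  p3=1, p1=0: p2 free; 3 ways for (p4,p5) × 2^1 = 6.
  p3=0, p1=1: p2, p4, p5 free → 2^3 = 8.
  p3=0, p1=0: p2, p4, p5 free → 2^3 = 8.
Total: 0 + 6 + 8 + 8 = 22.

22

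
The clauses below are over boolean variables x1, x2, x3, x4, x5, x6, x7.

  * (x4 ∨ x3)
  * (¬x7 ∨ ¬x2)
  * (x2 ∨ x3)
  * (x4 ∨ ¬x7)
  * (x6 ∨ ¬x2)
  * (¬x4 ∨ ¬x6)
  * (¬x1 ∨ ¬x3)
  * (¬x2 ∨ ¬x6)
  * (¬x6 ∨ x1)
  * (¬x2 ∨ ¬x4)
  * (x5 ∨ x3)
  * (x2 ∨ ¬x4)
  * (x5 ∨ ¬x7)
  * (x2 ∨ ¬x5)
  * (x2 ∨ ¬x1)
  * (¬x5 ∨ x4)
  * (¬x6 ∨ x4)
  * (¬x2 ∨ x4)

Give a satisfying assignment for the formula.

x1=False  x2=False  x3=True  x4=False  x5=False  x6=False  x7=False

Pure literal: x7 appears only negated; assign x7 = False.
Branch on x1: take x1 = False.
  then x6 is forced to False.
  then x2 is forced to False.
  then x3 is forced to True.
  then x4 is forced to False.
  then x5 is forced to False.
Check each clause:
  1. (x3 ∨ x4) — x3 is true.
  2. (¬x2 ∨ ¬x7) — ¬x7 is true.
  3. (x2 ∨ x3) — x3 is true.
  4. (x4 ∨ ¬x7) — ¬x7 is true.
  5. (¬x2 ∨ x6) — ¬x2 is true.
  6. (¬x4 ∨ ¬x6) — ¬x6 is true.
  7. (¬x1 ∨ ¬x3) — ¬x1 is true.
  8. (¬x6 ∨ ¬x2) — ¬x6 is true.
  9. (¬x6 ∨ x1) — ¬x6 is true.
  10. (¬x4 ∨ ¬x2) — ¬x4 is true.
  11. (x5 ∨ x3) — x3 is true.
  12. (x2 ∨ ¬x4) — ¬x4 is true.
  13. (x5 ∨ ¬x7) — ¬x7 is true.
  14. (x2 ∨ ¬x5) — ¬x5 is true.
  15. (x2 ∨ ¬x1) — ¬x1 is true.
  16. (x4 ∨ ¬x5) — ¬x5 is true.
  17. (¬x6 ∨ x4) — ¬x6 is true.
  18. (x4 ∨ ¬x2) — ¬x2 is true.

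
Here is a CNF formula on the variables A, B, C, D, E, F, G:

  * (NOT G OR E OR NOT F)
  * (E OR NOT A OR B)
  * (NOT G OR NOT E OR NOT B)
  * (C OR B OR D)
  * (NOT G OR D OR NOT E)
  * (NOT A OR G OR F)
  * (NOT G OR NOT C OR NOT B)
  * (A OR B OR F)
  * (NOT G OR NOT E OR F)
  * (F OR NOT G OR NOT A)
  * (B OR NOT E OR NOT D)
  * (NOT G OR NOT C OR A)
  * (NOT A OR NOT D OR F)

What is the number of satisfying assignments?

31

Case analysis on G and A:
  G=T, A=T: a clause becomes empty — 0.
  G=T, A=F: remaining (B,C,D,E,F) ∈ {(T,F,F,F,F); (T,F,T,F,F)} — 2.
  G=F, A=T: 9 of the 32 assignments to (B,C,D,E,F) work.
  G=F, A=F: 20 of the 32 assignments to (B,C,D,E,F) work.
Total: 0 + 2 + 9 + 20 = 31.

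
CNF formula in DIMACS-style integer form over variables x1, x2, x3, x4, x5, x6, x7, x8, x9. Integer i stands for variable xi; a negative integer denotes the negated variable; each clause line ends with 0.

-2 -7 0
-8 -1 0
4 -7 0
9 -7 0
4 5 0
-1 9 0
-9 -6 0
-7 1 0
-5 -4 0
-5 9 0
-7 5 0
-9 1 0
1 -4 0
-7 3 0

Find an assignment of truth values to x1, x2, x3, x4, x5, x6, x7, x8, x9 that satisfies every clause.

Pure literal: x2 appears only negated; assign x2 = False.
x3 occurs only positively in the remaining clauses — set x3 = True.
Try x1 = True.
  then x8 is forced to False.
  then x9 is forced to True.
  then x6 is forced to False.
Set x4 = True and propagate.
  then x5 is forced to False.
  then x7 is forced to False.
Every clause has at least one true literal under this assignment.

x1=1, x2=0, x3=1, x4=1, x5=0, x6=0, x7=0, x8=0, x9=1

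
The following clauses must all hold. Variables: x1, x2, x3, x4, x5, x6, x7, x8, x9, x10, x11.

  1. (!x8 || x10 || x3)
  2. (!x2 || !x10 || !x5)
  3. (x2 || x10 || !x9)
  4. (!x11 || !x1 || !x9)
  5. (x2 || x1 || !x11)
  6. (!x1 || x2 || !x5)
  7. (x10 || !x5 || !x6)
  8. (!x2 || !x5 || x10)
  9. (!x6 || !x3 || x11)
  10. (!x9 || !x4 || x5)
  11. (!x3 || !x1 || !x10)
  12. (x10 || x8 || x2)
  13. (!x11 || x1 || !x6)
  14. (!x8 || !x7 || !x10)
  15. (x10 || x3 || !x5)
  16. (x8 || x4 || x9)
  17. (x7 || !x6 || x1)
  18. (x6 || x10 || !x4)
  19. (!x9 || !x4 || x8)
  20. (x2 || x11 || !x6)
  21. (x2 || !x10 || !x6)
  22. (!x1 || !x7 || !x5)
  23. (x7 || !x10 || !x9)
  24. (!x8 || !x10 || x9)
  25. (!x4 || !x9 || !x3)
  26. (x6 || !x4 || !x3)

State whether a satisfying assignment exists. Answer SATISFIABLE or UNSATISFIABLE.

SATISFIABLE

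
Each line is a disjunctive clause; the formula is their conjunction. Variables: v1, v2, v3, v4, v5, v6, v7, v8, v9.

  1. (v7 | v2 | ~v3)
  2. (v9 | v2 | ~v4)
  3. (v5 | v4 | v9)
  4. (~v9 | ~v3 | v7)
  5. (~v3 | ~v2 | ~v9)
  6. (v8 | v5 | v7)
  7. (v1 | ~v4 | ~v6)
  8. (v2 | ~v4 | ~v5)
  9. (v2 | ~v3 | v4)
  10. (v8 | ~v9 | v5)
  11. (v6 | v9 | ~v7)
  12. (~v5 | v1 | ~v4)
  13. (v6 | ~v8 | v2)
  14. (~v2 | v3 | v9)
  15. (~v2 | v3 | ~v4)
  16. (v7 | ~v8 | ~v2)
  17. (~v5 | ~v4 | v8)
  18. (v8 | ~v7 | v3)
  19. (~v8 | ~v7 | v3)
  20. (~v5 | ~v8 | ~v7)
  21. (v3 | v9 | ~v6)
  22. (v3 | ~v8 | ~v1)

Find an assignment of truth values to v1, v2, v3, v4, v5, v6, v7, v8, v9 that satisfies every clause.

v1=False, v2=False, v3=False, v4=False, v5=True, v6=False, v7=False, v8=False, v9=True

Set v1 = False and propagate.
Try v2 = False.
For the remaining variables, v3 = False, v4 = False, v5 = True, v6 = False, v7 = False, v8 = False, v9 = True works.
Every clause has at least one true literal under this assignment.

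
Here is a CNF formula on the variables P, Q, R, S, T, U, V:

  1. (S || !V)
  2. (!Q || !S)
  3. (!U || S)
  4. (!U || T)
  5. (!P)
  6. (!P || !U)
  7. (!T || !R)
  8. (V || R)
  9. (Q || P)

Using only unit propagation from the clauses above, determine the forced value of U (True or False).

False

Unit clause (!P) sets P = False.
(Q || P): since P = False, the clause reduces to (Q). Q = True.
(!S || !Q): since Q = True, the clause reduces to (!S). S = False.
(!V || S): since S = False, the clause reduces to (!V). V = False.
(S || !U) with S = False leaves only !U, so U = False.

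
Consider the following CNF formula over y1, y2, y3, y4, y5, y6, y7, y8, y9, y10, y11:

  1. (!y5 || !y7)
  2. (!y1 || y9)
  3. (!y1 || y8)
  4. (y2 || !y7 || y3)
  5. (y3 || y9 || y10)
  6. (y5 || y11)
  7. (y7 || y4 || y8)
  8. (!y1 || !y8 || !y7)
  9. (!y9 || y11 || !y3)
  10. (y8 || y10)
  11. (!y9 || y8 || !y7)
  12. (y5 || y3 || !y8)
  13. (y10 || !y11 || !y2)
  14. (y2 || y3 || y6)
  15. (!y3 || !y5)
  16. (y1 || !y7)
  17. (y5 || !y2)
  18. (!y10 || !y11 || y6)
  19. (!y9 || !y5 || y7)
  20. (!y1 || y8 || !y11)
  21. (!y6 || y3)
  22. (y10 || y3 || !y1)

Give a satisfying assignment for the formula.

y1=False, y2=False, y3=True, y4=True, y5=False, y6=True, y7=False, y8=True, y9=False, y10=False, y11=True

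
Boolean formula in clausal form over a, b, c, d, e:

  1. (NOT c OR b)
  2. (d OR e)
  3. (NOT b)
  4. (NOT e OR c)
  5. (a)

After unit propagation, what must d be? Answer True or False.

(NOT b) is a unit clause: b = False.
In (b OR NOT c), b is now false; NOT c must hold, so c = False.
In (c OR NOT e), c is now false; NOT e must hold, so e = False.
From (e OR d) and e = False: d = True.

True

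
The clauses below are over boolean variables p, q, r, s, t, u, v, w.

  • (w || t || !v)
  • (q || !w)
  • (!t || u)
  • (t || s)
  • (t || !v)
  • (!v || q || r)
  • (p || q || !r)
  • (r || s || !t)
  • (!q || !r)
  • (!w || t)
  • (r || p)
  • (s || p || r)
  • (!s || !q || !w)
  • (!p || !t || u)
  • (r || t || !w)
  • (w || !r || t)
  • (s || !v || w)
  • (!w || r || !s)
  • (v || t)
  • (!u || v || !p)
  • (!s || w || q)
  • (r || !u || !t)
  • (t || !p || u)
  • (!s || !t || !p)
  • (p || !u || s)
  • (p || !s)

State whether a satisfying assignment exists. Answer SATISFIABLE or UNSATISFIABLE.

UNSATISFIABLE

t = True:
  propagation gives u=True, r=True, q=False, w=False; an empty clause results — contradiction.
t = False:
  propagation gives s=True, v=False; an empty clause results — contradiction.
Every branch closes, so no satisfying assignment exists.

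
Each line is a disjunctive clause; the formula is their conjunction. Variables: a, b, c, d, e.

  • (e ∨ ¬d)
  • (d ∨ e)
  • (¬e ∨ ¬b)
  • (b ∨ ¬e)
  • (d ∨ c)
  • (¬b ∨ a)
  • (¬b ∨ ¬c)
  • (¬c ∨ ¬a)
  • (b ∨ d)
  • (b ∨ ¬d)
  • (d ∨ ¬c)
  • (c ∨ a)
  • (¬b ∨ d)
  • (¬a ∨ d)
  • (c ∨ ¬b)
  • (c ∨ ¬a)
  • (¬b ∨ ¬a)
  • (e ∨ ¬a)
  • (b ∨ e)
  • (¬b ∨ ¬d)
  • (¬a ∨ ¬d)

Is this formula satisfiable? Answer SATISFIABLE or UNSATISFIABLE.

UNSATISFIABLE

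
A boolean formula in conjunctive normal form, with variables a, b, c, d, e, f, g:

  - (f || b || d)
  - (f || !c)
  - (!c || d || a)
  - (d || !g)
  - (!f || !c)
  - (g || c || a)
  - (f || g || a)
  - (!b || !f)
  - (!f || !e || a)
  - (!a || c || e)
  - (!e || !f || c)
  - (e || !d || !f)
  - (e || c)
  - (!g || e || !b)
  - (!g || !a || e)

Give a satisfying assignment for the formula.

Set a = True and propagate.
Set b = True and propagate.
  then f is forced to False.
  then c is forced to False.
  then e is forced to True.
The remaining clauses are satisfied by d = True, g = True.

a = T, b = T, c = F, d = T, e = T, f = F, g = T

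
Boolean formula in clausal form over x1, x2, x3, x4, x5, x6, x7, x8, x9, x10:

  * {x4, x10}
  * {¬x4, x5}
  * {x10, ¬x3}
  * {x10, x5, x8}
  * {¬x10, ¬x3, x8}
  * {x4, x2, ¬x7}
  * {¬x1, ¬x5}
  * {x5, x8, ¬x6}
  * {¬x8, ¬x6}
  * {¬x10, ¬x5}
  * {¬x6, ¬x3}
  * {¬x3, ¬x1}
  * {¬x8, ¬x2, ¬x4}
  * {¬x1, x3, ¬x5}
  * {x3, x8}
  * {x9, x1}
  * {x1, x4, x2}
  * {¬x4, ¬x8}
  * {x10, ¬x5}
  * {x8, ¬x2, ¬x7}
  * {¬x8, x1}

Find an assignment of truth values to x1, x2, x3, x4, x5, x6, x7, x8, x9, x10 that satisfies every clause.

x1 = True, x2 = False, x3 = False, x4 = False, x5 = False, x6 = False, x7 = False, x8 = True, x9 = False, x10 = True

Check each clause:
  1. {x10, x4} — x10 is true.
  2. {¬x4, x5} — ¬x4 is true.
  3. {¬x3, x10} — x10 is true.
  4. {x5, x8, x10} — x8 is true.
  5. {x8, ¬x3, ¬x10} — x8 is true.
  6. {x4, ¬x7, x2} — ¬x7 is true.
  7. {¬x1, ¬x5} — ¬x5 is true.
  8. {x5, ¬x6, x8} — x8 is true.
  9. {¬x8, ¬x6} — ¬x6 is true.
  10. {¬x10, ¬x5} — ¬x5 is true.
  11. {¬x6, ¬x3} — ¬x6 is true.
  12. {¬x3, ¬x1} — ¬x3 is true.
  13. {¬x4, ¬x8, ¬x2} — ¬x4 is true.
  14. {¬x5, ¬x1, x3} — ¬x5 is true.
  15. {x3, x8} — x8 is true.
  16. {x1, x9} — x1 is true.
  17. {x2, x1, x4} — x1 is true.
  18. {¬x8, ¬x4} — ¬x4 is true.
  19. {¬x5, x10} — x10 is true.
  20. {¬x2, x8, ¬x7} — x8 is true.
  21. {x1, ¬x8} — x1 is true.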